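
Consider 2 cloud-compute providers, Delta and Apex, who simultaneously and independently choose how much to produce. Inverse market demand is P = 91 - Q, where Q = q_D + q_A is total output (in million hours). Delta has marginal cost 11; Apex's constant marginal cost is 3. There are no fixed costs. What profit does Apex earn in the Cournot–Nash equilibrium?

Delta's profit: π_D = (91 - Q)q_D - (11q_D). Setting ∂π_D/∂q_D = 0: 80 - 2q_D - (q_A) = 0.
Apex's profit: π_A = (91 - Q)q_A - (3q_A). Setting ∂π_A/∂q_A = 0: 88 - 2q_A - (q_D) = 0.
Best responses: q_D = (80 - q_A)/2, q_A = (88 - q_D)/2.
Substituting one into the other gives q_D = 24 and q_A = 32.
Price P = 91 - 56 = 35.
Apex's profit: (35 - 3)·32 = 1024.

1024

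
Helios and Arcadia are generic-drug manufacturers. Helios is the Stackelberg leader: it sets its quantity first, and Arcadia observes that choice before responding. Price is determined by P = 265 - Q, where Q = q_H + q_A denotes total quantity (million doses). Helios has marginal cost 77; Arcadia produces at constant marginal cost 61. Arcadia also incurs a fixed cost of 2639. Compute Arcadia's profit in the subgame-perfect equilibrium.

The follower Arcadia best-responds to any q_H: π_A = (265 - Q)q_A - 61q_A.
Setting the follower's marginal profit to zero, 204 - q_H - 2q_A = 0, i.e. q_A = (204 - q_H)/2.
The leader anticipates this reaction. Substituting into P = 265 - Q gives P = 163 - (1/2)q_H, so π_H = (163 - (1/2)q_H)q_H - 77q_H.
The leader's first-order condition 86 - q_H = 0 yields q_H = 86.
Then q_A = (204 - 86)/2 = 59.
Price P = 265 - 145 = 120.
Arcadia's profit: (120 - 61)·59 - 2639 = 842.

842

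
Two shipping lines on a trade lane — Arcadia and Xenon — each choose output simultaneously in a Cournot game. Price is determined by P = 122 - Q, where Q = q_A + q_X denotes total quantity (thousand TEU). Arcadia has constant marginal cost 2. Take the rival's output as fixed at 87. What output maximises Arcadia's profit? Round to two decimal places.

With the rival's output fixed at 87, Arcadia's profit is π_A = (122 - 87 - q_A)q_A - (2q_A) = (35 - q_A)q_A - (2q_A).
∂π_A/∂q_A = 33 - 2q_A = 0, so q_A = 33/2.

16.50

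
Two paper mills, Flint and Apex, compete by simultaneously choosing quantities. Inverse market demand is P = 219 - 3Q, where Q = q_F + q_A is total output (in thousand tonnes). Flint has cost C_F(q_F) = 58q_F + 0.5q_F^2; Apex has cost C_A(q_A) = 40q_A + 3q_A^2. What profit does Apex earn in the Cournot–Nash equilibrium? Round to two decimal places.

Flint's profit: π_F = (219 - 3Q)q_F - (58q_F + (1/2)q_F²). Setting ∂π_F/∂q_F = 0: 161 - 7q_F - 3(q_A) = 0.
Apex's profit: π_A = (219 - 3Q)q_A - (40q_A + 3q_A²). Setting ∂π_A/∂q_A = 0: 179 - 12q_A - 3(q_F) = 0.
So q_F = (161 - 3q_A)/7 and q_A = (179 - 3q_F)/12.
Solving the pair: q_F = 93/5, q_A = 154/15.
Price P = 219 - 3·(433/15) = 662/5.
Apex's profit: (662/5)·(154/15) - 40·(154/15) - 3(154/15)² = 632.4267.

632.43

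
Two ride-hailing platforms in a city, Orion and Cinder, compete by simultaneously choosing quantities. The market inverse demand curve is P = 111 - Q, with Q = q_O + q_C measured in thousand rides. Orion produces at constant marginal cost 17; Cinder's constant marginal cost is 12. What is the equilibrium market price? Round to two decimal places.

Orion's profit: π_O = (111 - Q)q_O - (17q_O). Setting ∂π_O/∂q_O = 0: 94 - 2q_O - (q_C) = 0.
Cinder's first-order condition: 99 - 2q_C - (q_O) = 0.
Best responses: q_O = (94 - q_C)/2, q_C = (99 - q_O)/2.
Solving the pair: q_O = 89/3, q_C = 104/3.
Total output Q = 193/3, so price P = 111 - 193/3 = 140/3.

46.67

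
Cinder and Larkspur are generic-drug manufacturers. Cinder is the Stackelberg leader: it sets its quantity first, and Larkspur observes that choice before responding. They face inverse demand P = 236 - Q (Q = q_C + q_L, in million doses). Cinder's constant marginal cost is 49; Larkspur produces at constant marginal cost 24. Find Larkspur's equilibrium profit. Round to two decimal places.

4290.25

The follower Larkspur best-responds to any q_C: π_L = (236 - Q)q_L - 24q_L.
∂π_L/∂q_L = 212 - q_C - 2q_L = 0 gives the reaction function q_L = (212 - q_C)/2.
Cinder substitutes q_L(q_C) into its own profit: π_C = q_C(236 - q_C - (212 - q_C)/2) - 49q_C = (130 - (1/2)q_C)q_C - 49q_C.
Maximising: ∂π_C/∂q_C = 81 - q_C = 0, giving q_C = 81.
Then q_L = (212 - 81)/2 = 131/2.
Price P = 236 - 293/2 = 179/2.
Larkspur's profit: (179/2 - 24)·(131/2) = 4290.2500.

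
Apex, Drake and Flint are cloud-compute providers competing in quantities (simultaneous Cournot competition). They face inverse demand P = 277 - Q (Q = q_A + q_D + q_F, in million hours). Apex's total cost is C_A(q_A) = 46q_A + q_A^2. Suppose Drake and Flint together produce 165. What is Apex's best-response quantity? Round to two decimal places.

16.50

With rivals' combined output fixed at 165, Apex's profit is π_A = (277 - 165 - q_A)q_A - (46q_A + q_A²) = (112 - q_A)q_A - (46q_A + q_A²).
∂π_A/∂q_A = 66 - 4q_A = 0, so q_A = 33/2.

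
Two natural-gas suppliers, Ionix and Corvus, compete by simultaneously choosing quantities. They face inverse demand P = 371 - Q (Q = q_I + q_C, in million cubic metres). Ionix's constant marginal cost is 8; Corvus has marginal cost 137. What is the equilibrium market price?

Ionix's profit: π_I = (371 - Q)q_I - (8q_I). Setting ∂π_I/∂q_I = 0: 363 - 2q_I - (q_C) = 0.
Corvus's profit: π_C = (371 - Q)q_C - (137q_C). Setting ∂π_C/∂q_C = 0: 234 - 2q_C - (q_I) = 0.
Rearranging gives the reaction functions q_I = (363 - q_C)/2 and q_C = (234 - q_I)/2.
Solving the pair: q_I = 164, q_C = 35.
Total output Q = 199, so price P = 371 - 199 = 172.

172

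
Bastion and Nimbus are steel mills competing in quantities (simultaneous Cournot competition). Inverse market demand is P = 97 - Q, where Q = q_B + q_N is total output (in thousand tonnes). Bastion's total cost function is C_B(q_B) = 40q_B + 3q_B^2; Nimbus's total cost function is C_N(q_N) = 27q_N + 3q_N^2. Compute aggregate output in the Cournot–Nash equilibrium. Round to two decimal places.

Bastion's profit: π_B = (97 - Q)q_B - (40q_B + 3q_B²). Setting ∂π_B/∂q_B = 0: 57 - 8q_B - (q_N) = 0.
Nimbus's profit: π_N = (97 - Q)q_N - (27q_N + 3q_N²). Setting ∂π_N/∂q_N = 0: 70 - 8q_N - (q_B) = 0.
Rearranging gives the reaction functions q_B = (57 - q_N)/8 and q_N = (70 - q_B)/8.
Substituting one into the other gives q_B = 386/63 and q_N = 503/63.
Total output Q = 386/63 + 503/63 = 127/9.

14.11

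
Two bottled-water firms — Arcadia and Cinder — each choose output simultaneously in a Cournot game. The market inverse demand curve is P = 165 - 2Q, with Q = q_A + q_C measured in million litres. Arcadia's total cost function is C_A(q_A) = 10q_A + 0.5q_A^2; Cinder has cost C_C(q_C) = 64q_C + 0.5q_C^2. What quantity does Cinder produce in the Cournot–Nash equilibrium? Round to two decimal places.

Arcadia's profit: π_A = (165 - 2Q)q_A - (10q_A + (1/2)q_A²). Setting ∂π_A/∂q_A = 0: 155 - 5q_A - 2(q_C) = 0.
Cinder's profit: π_C = (165 - 2Q)q_C - (64q_C + (1/2)q_C²). Setting ∂π_C/∂q_C = 0: 101 - 5q_C - 2(q_A) = 0.
Best responses: q_A = (155 - 2q_C)/5, q_C = (101 - 2q_A)/5.
Substituting one into the other gives q_A = 191/7 and q_C = 65/7.

9.29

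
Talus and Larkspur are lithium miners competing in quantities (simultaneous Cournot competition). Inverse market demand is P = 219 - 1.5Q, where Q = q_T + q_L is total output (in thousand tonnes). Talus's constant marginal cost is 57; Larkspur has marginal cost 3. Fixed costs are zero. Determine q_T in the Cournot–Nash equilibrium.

24

Talus's profit: π_T = (219 - 1.5Q)q_T - (57q_T). Setting ∂π_T/∂q_T = 0: 162 - 3q_T - (3/2)(q_L) = 0.
Larkspur's first-order condition: 216 - 3q_L - (3/2)(q_T) = 0.
So q_T = (162 - (3/2)q_L)/3 and q_L = (216 - (3/2)q_T)/3.
Substituting one into the other gives q_T = 24 and q_L = 60.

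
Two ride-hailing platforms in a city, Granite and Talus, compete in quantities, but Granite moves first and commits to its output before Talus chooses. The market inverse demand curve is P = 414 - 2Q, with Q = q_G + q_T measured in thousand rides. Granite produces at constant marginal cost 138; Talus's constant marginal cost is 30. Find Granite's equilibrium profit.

The follower Talus best-responds to any q_G: π_T = (414 - 2Q)q_T - 30q_T.
Setting the follower's marginal profit to zero, 384 - 2q_G - 4q_T = 0, i.e. q_T = (384 - 2q_G)/4.
The leader anticipates this reaction. Substituting into P = 414 - 2Q gives P = 222 - q_G, so π_G = (222 - q_G)q_G - 138q_G.
Leader FOC: 84 - 2q_G = 0, so q_G = 42.
Then q_T = (384 - 2·42)/4 = 75.
Price P = 414 - 2·117 = 180.
Granite's profit: (180 - 138)·42 = 1764.

1764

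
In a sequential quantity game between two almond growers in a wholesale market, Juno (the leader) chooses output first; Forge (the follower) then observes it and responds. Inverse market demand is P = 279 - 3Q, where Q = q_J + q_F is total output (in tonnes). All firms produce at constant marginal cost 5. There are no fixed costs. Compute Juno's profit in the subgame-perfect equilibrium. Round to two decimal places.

Solve by backward induction. Given q_J, the follower Forge maximises π_F = (279 - 3q_J - 3q_F)q_F - 5q_F.
Follower FOC: 274 - 3q_J - 6q_F = 0, so q_F(q_J) = (274 - 3q_J)/6.
The leader anticipates this reaction. Substituting into P = 279 - 3Q gives P = 142 - (3/2)q_J, so π_J = (142 - (3/2)q_J)q_J - 5q_J.
Maximising: ∂π_J/∂q_J = 137 - 3q_J = 0, giving q_J = 137/3.
Then q_F = (274 - 3·(137/3))/6 = 137/6.
Price P = 279 - 3·(137/2) = 147/2.
Juno's profit: (147/2 - 5)·(137/3) = 3128.1667.

3128.17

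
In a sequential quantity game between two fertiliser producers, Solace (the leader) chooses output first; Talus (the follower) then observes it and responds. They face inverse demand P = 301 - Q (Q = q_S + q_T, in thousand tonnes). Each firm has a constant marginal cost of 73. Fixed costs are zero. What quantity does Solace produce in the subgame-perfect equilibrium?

Solve by backward induction. Given q_S, the follower Talus maximises π_T = (301 - q_S - q_T)q_T - 73q_T.
∂π_T/∂q_T = 228 - q_S - 2q_T = 0 gives the reaction function q_T = (228 - q_S)/2.
Solace substitutes q_T(q_S) into its own profit: π_S = q_S(301 - q_S - (228 - q_S)/2) - 73q_S = (187 - (1/2)q_S)q_S - 73q_S.
The leader's first-order condition 114 - q_S = 0 yields q_S = 114.
Then q_T = (228 - 114)/2 = 57.

114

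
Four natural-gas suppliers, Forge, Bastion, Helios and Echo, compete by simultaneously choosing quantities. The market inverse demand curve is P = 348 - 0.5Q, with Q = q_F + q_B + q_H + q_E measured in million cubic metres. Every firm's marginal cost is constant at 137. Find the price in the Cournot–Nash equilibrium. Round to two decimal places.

179.20

Each firm earns π_i = (348 - 0.5Q)q_i - 137q_i.
First-order condition (treating rivals' output as given): 211 - q_i - (1/2)·Σ_{j≠i} q_j = 0.
By symmetry each firm produces the same amount; substituting Σ_{j≠i} q_j = 3q_i yields q_i = 211/(5/2) = 422/5.
Total output Q = 1688/5, so price P = 348 - (1/2)·(1688/5) = 896/5.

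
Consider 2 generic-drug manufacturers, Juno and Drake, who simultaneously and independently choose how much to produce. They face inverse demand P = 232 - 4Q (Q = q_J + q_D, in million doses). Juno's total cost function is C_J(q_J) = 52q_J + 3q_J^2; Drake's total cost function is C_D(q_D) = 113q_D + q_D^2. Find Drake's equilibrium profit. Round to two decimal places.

Juno's profit: π_J = (232 - 4Q)q_J - (52q_J + 3q_J²). Setting ∂π_J/∂q_J = 0: 180 - 14q_J - 4(q_D) = 0.
Drake's first-order condition: 119 - 10q_D - 4(q_J) = 0.
Rearranging gives the reaction functions q_J = (180 - 4q_D)/14 and q_D = (119 - 4q_J)/10.
Substituting one into the other gives q_J = 331/31 and q_D = 473/62.
Price P = 232 - 4·(1135/62) = 158.7742.
Drake's profit: 158.7742·(473/62) - 113·(473/62) - (473/62)² = 291.0107.

291.01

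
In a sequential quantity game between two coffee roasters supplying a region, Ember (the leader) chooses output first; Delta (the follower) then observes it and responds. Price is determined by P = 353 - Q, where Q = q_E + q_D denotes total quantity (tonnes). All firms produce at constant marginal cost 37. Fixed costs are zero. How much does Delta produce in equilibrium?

79

The follower Delta best-responds to any q_E: π_D = (353 - Q)q_D - 37q_D.
∂π_D/∂q_D = 316 - q_E - 2q_D = 0 gives the reaction function q_D = (316 - q_E)/2.
The leader anticipates this reaction. Substituting into P = 353 - Q gives P = 195 - (1/2)q_E, so π_E = (195 - (1/2)q_E)q_E - 37q_E.
Maximising: ∂π_E/∂q_E = 158 - q_E = 0, giving q_E = 158.
Then q_D = (316 - 158)/2 = 79.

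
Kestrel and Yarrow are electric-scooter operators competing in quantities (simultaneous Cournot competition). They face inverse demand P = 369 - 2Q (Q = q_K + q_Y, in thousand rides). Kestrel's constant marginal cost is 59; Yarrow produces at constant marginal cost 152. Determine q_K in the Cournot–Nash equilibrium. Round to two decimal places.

67.17

Kestrel's profit: π_K = (369 - 2Q)q_K - (59q_K). Setting ∂π_K/∂q_K = 0: 310 - 4q_K - 2(q_Y) = 0.
Yarrow's first-order condition: 217 - 4q_Y - 2(q_K) = 0.
Best responses: q_K = (310 - 2q_Y)/4, q_Y = (217 - 2q_K)/4.
Solving the pair: q_K = 403/6, q_Y = 62/3.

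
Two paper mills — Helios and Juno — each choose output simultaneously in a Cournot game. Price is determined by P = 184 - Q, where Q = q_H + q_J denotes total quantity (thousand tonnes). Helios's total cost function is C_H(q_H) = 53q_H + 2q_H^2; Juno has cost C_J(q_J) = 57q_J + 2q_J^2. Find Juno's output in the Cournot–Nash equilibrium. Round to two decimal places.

Helios's profit: π_H = (184 - Q)q_H - (53q_H + 2q_H²). Setting ∂π_H/∂q_H = 0: 131 - 6q_H - (q_J) = 0.
Juno's first-order condition: 127 - 6q_J - (q_H) = 0.
Rearranging gives the reaction functions q_H = (131 - q_J)/6 and q_J = (127 - q_H)/6.
Substituting one into the other gives q_H = 659/35 and q_J = 631/35.

18.03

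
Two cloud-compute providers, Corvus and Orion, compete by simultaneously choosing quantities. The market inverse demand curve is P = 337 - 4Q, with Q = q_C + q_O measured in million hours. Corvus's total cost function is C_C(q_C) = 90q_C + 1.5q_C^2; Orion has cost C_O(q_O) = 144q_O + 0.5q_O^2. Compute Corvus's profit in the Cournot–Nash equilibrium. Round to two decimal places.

Corvus's profit: π_C = (337 - 4Q)q_C - (90q_C + (3/2)q_C²). Setting ∂π_C/∂q_C = 0: 247 - 11q_C - 4(q_O) = 0.
Orion's profit: π_O = (337 - 4Q)q_O - (144q_O + (1/2)q_O²). Setting ∂π_O/∂q_O = 0: 193 - 9q_O - 4(q_C) = 0.
Best responses: q_C = (247 - 4q_O)/11, q_O = (193 - 4q_C)/9.
Substituting one into the other gives q_C = 1451/83 and q_O = 1135/83.
Price P = 337 - 4·31.1566 = 212.3735.
Corvus's profit: 212.3735·(1451/83) - 90·(1451/83) - (3/2)(1451/83)² = 1680.8979.

1680.90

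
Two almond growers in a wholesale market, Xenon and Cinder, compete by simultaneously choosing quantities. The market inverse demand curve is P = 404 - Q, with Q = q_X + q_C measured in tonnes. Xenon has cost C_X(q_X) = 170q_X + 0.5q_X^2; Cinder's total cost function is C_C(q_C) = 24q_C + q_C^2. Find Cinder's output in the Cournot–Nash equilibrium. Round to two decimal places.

82.36

Xenon's profit: π_X = (404 - Q)q_X - (170q_X + (1/2)q_X²). Setting ∂π_X/∂q_X = 0: 234 - 3q_X - (q_C) = 0.
Cinder's profit: π_C = (404 - Q)q_C - (24q_C + q_C²). Setting ∂π_C/∂q_C = 0: 380 - 4q_C - (q_X) = 0.
Rearranging gives the reaction functions q_X = (234 - q_C)/3 and q_C = (380 - q_X)/4.
Solving the pair: q_X = 556/11, q_C = 906/11.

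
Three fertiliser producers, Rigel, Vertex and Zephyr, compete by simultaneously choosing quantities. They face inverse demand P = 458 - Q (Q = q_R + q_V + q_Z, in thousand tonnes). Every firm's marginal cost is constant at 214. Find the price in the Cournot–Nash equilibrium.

275

A representative firm's profit is π_i = q_i(458 - Q) - 214q_i.
Setting ∂π_i/∂q_i = 0 with rivals' quantities fixed: 244 - 2q_i - Σ_{j≠i} q_j = 0.
With identical firms every q_j equals q_i, so Σ_{j≠i} q_j = 2q_i and 244 = 4q_i, giving q_i = 61.
Total output Q = 183, so price P = 458 - 183 = 275.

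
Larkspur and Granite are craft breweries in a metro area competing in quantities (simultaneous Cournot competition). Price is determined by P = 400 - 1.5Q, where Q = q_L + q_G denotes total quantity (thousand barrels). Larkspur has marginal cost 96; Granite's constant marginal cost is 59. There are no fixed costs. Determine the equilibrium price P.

Larkspur's profit: π_L = (400 - 1.5Q)q_L - (96q_L). Setting ∂π_L/∂q_L = 0: 304 - 3q_L - (3/2)(q_G) = 0.
Granite's first-order condition: 341 - 3q_G - (3/2)(q_L) = 0.
Rearranging gives the reaction functions q_L = (304 - (3/2)q_G)/3 and q_G = (341 - (3/2)q_L)/3.
Solving the pair: q_L = 178/3, q_G = 84.
Total output Q = 430/3, so price P = 400 - (3/2)·(430/3) = 185.

185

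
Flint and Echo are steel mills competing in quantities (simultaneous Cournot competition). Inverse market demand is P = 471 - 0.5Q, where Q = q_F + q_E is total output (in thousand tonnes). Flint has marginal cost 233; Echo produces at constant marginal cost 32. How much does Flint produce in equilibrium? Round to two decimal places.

24.67

Flint's profit: π_F = (471 - 0.5Q)q_F - (233q_F). Setting ∂π_F/∂q_F = 0: 238 - q_F - (1/2)(q_E) = 0.
Echo's first-order condition: 439 - q_E - (1/2)(q_F) = 0.
Best responses: q_F = (238 - (1/2)q_E), q_E = (439 - (1/2)q_F).
Substituting one into the other gives q_F = 74/3 and q_E = 1280/3.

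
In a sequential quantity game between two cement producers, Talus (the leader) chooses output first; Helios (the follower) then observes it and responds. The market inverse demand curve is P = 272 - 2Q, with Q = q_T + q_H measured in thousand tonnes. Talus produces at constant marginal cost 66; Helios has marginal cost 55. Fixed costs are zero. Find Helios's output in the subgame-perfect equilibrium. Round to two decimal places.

The follower Helios best-responds to any q_T: π_H = (272 - 2Q)q_H - 55q_H.
∂π_H/∂q_H = 217 - 2q_T - 4q_H = 0 gives the reaction function q_H = (217 - 2q_T)/4.
The leader anticipates this reaction. Substituting into P = 272 - 2Q gives P = 327/2 - q_T, so π_T = (327/2 - q_T)q_T - 66q_T.
Maximising: ∂π_T/∂q_T = 195/2 - 2q_T = 0, giving q_T = 195/4.
Then q_H = (217 - 2·(195/4))/4 = 239/8.

29.88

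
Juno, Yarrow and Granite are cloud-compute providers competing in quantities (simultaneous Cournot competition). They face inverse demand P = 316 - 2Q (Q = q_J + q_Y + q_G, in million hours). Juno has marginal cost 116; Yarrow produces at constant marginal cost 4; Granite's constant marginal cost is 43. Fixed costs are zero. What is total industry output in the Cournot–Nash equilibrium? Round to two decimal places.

98.13

Juno's profit: π_J = (316 - 2Q)q_J - (116q_J). Setting ∂π_J/∂q_J = 0: 200 - 4q_J - 2(q_Y + q_G) = 0.
Yarrow's profit: π_Y = (316 - 2Q)q_Y - (4q_Y). Setting ∂π_Y/∂q_Y = 0: 312 - 4q_Y - 2(q_J + q_G) = 0.
Granite's first-order condition: 273 - 4q_G - 2(q_J + q_Y) = 0.
Summing all 3 equations gives 785 − 8Q = 0, hence Q = 785/8.
Back-substituting: q_J = (200 − 785/4)/2 = 15/8, q_Y = (312 − 785/4)/2 = 463/8, q_G = (273 − 785/4)/2 = 307/8.
Total output Q = 15/8 + 463/8 + 307/8 = 785/8.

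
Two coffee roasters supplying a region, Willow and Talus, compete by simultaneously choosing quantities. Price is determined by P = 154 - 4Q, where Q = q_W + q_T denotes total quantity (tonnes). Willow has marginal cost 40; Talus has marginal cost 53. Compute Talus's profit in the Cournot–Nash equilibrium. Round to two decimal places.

Willow's profit: π_W = (154 - 4Q)q_W - (40q_W). Setting ∂π_W/∂q_W = 0: 114 - 8q_W - 4(q_T) = 0.
Talus's profit: π_T = (154 - 4Q)q_T - (53q_T). Setting ∂π_T/∂q_T = 0: 101 - 8q_T - 4(q_W) = 0.
So q_W = (114 - 4q_T)/8 and q_T = (101 - 4q_W)/8.
Substituting one into the other gives q_W = 127/12 and q_T = 22/3.
Price P = 154 - 4·(215/12) = 247/3.
Talus's profit: (247/3 - 53)·(22/3) = 1936/9.

215.11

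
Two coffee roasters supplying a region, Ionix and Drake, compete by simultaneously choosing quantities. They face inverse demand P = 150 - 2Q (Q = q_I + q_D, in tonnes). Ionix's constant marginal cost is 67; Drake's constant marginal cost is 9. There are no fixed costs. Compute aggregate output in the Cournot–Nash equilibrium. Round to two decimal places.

37.33

Ionix's profit: π_I = (150 - 2Q)q_I - (67q_I). Setting ∂π_I/∂q_I = 0: 83 - 4q_I - 2(q_D) = 0.
Drake's profit: π_D = (150 - 2Q)q_D - (9q_D). Setting ∂π_D/∂q_D = 0: 141 - 4q_D - 2(q_I) = 0.
Rearranging gives the reaction functions q_I = (83 - 2q_D)/4 and q_D = (141 - 2q_I)/4.
Substituting one into the other gives q_I = 25/6 and q_D = 199/6.
Total output Q = 25/6 + 199/6 = 112/3.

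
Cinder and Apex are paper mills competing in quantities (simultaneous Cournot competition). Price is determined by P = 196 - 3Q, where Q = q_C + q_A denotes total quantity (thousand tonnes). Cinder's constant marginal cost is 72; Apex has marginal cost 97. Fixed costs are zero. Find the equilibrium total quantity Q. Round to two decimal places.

Cinder's profit: π_C = (196 - 3Q)q_C - (72q_C). Setting ∂π_C/∂q_C = 0: 124 - 6q_C - 3(q_A) = 0.
Apex's first-order condition: 99 - 6q_A - 3(q_C) = 0.
So q_C = (124 - 3q_A)/6 and q_A = (99 - 3q_C)/6.
Substituting one into the other gives q_C = 149/9 and q_A = 74/9.
Total output Q = 149/9 + 74/9 = 223/9.

24.78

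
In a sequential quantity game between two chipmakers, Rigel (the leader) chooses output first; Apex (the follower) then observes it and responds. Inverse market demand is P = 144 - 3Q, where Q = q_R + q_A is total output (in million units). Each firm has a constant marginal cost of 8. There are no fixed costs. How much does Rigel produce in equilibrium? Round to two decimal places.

22.67

Solve by backward induction. Given q_R, the follower Apex maximises π_A = (144 - 3q_R - 3q_A)q_A - 8q_A.
Follower FOC: 136 - 3q_R - 6q_A = 0, so q_A(q_R) = (136 - 3q_R)/6.
The leader anticipates this reaction. Substituting into P = 144 - 3Q gives P = 76 - (3/2)q_R, so π_R = (76 - (3/2)q_R)q_R - 8q_R.
Maximising: ∂π_R/∂q_R = 68 - 3q_R = 0, giving q_R = 68/3.
Then q_A = (136 - 3·(68/3))/6 = 34/3.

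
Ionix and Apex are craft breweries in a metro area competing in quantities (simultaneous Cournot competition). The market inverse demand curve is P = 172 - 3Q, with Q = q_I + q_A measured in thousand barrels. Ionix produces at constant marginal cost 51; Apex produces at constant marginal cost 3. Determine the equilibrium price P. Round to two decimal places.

75.33

Ionix's profit: π_I = (172 - 3Q)q_I - (51q_I). Setting ∂π_I/∂q_I = 0: 121 - 6q_I - 3(q_A) = 0.
Apex's profit: π_A = (172 - 3Q)q_A - (3q_A). Setting ∂π_A/∂q_A = 0: 169 - 6q_A - 3(q_I) = 0.
Rearranging gives the reaction functions q_I = (121 - 3q_A)/6 and q_A = (169 - 3q_I)/6.
Substituting one into the other gives q_I = 73/9 and q_A = 217/9.
Total output Q = 290/9, so price P = 172 - 3·(290/9) = 226/3.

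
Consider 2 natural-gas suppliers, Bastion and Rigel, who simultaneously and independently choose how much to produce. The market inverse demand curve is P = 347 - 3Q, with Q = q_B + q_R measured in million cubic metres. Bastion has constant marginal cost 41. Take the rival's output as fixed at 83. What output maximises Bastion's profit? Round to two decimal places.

9.50

With the rival's output fixed at 83, Bastion's profit is π_B = (347 - 3·83 - 3q_B)q_B - (41q_B) = (98 - 3q_B)q_B - (41q_B).
∂π_B/∂q_B = 57 - 6q_B = 0, so q_B = 19/2.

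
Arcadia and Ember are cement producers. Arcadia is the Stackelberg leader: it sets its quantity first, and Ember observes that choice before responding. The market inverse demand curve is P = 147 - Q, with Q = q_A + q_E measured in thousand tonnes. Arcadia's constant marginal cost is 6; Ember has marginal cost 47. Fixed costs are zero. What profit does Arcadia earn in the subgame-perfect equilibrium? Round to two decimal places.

The follower Ember best-responds to any q_A: π_E = (147 - Q)q_E - 47q_E.
Setting the follower's marginal profit to zero, 100 - q_A - 2q_E = 0, i.e. q_E = (100 - q_A)/2.
The leader anticipates this reaction. Substituting into P = 147 - Q gives P = 97 - (1/2)q_A, so π_A = (97 - (1/2)q_A)q_A - 6q_A.
The leader's first-order condition 91 - q_A = 0 yields q_A = 91.
Then q_E = (100 - 91)/2 = 9/2.
Price P = 147 - 191/2 = 103/2.
Arcadia's profit: (103/2 - 6)·91 = 4140.5000.

4140.50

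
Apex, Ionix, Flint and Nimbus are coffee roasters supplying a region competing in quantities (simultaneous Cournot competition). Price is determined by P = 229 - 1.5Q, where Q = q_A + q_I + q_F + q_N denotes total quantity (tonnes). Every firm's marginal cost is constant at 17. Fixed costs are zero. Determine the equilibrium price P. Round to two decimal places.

59.40

A representative firm's profit is π_i = q_i(229 - 1.5Q) - 17q_i.
First-order condition (treating rivals' output as given): 212 - 3q_i - (3/2)·Σ_{j≠i} q_j = 0.
By symmetry each firm produces the same amount; substituting Σ_{j≠i} q_j = 3q_i yields q_i = 212/(15/2) = 424/15.
Total output Q = 1696/15, so price P = 229 - (3/2)·(1696/15) = 297/5.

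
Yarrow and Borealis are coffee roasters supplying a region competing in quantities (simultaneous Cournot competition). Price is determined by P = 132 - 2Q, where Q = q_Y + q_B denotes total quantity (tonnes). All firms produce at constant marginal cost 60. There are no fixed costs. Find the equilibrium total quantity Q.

24

A representative firm's profit is π_i = q_i(132 - 2Q) - 60q_i.
Setting ∂π_i/∂q_i = 0 with rivals' quantities fixed: 72 - 4q_i - 2q_j = 0.
With identical firms every q_j equals q_i, so q_j = q_i and 72 = 6q_i, giving q_i = 12.
Total output Q = 12 + 12 = 24.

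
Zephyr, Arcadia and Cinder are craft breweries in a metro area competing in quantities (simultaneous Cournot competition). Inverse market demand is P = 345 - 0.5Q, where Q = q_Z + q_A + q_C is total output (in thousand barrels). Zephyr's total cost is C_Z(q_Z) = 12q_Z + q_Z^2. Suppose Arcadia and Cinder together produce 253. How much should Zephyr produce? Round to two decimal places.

68.83

With rivals' combined output fixed at 253, Zephyr's profit is π_Z = (345 - (1/2)·253 - (1/2)q_Z)q_Z - (12q_Z + q_Z²) = (437/2 - (1/2)q_Z)q_Z - (12q_Z + q_Z²).
∂π_Z/∂q_Z = 413/2 - 3q_Z = 0, so q_Z = 413/6.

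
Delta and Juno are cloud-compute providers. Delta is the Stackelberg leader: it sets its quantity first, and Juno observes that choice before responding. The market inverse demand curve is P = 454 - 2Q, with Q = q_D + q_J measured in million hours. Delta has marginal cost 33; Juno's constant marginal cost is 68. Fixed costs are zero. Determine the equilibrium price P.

147

Solve by backward induction. Given q_D, the follower Juno maximises π_J = (454 - 2q_D - 2q_J)q_J - 68q_J.
∂π_J/∂q_J = 386 - 2q_D - 4q_J = 0 gives the reaction function q_J = (386 - 2q_D)/4.
Delta substitutes q_J(q_D) into its own profit: π_D = q_D(454 - 2q_D - (386 - 2q_D)/2) - 33q_D = (261 - q_D)q_D - 33q_D.
Maximising: ∂π_D/∂q_D = 228 - 2q_D = 0, giving q_D = 114.
Then q_J = (386 - 2·114)/4 = 79/2.
Total output Q = 307/2, so price P = 454 - 2·(307/2) = 147.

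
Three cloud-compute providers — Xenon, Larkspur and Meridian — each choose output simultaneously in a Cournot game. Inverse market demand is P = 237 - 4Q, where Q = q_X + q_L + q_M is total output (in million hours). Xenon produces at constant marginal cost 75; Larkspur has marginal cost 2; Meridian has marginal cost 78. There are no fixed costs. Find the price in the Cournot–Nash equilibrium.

Xenon's profit: π_X = (237 - 4Q)q_X - (75q_X). Setting ∂π_X/∂q_X = 0: 162 - 8q_X - 4(q_L + q_M) = 0.
Larkspur's profit: π_L = (237 - 4Q)q_L - (2q_L). Setting ∂π_L/∂q_L = 0: 235 - 8q_L - 4(q_X + q_M) = 0.
Meridian's first-order condition: 159 - 8q_M - 4(q_X + q_L) = 0.
Adding the 3 first-order conditions: 556 − 16Q = 0, so Q = 139/4.
Back-substituting: q_X = (162 − 139)/4 = 23/4, q_L = (235 − 139)/4 = 24, q_M = (159 − 139)/4 = 5.
Total output Q = 139/4, so price P = 237 - 4·(139/4) = 98.

98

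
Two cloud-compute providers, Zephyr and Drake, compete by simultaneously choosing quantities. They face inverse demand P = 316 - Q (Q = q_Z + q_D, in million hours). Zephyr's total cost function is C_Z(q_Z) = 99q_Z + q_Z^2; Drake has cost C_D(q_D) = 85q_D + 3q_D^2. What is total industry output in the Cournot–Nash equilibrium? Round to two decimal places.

71.35

Zephyr's profit: π_Z = (316 - Q)q_Z - (99q_Z + q_Z²). Setting ∂π_Z/∂q_Z = 0: 217 - 4q_Z - (q_D) = 0.
Drake's profit: π_D = (316 - Q)q_D - (85q_D + 3q_D²). Setting ∂π_D/∂q_D = 0: 231 - 8q_D - (q_Z) = 0.
So q_Z = (217 - q_D)/4 and q_D = (231 - q_Z)/8.
Solving the pair: q_Z = 1505/31, q_D = 707/31.
Total output Q = 1505/31 + 707/31 = 71.3548.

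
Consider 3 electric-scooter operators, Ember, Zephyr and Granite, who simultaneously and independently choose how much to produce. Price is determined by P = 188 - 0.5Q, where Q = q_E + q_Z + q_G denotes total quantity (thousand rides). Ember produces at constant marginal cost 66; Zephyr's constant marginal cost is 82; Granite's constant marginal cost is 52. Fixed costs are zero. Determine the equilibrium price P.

97

Ember's profit: π_E = (188 - 0.5Q)q_E - (66q_E). Setting ∂π_E/∂q_E = 0: 122 - q_E - (1/2)(q_Z + q_G) = 0.
Zephyr's first-order condition: 106 - q_Z - (1/2)(q_E + q_G) = 0.
Granite's profit: π_G = (188 - 0.5Q)q_G - (52q_G). Setting ∂π_G/∂q_G = 0: 136 - q_G - (1/2)(q_E + q_Z) = 0.
Adding the 3 first-order conditions: 364 − 2Q = 0, so Q = 182.
Back-substituting: q_E = (122 − 91)/(1/2) = 62, q_Z = (106 − 91)/(1/2) = 30, q_G = (136 − 91)/(1/2) = 90.
Total output Q = 182, so price P = 188 - (1/2)·182 = 97.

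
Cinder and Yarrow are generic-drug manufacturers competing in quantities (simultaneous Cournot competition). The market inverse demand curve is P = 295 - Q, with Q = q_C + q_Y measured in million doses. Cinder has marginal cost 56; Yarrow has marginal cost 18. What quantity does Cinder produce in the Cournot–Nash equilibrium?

67

Cinder's profit: π_C = (295 - Q)q_C - (56q_C). Setting ∂π_C/∂q_C = 0: 239 - 2q_C - (q_Y) = 0.
Yarrow's profit: π_Y = (295 - Q)q_Y - (18q_Y). Setting ∂π_Y/∂q_Y = 0: 277 - 2q_Y - (q_C) = 0.
Best responses: q_C = (239 - q_Y)/2, q_Y = (277 - q_C)/2.
Substituting one into the other gives q_C = 67 and q_Y = 105.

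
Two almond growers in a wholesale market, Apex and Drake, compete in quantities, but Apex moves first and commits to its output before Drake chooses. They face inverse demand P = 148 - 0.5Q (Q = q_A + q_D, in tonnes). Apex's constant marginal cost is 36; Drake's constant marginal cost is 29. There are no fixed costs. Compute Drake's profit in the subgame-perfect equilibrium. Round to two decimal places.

The follower Drake best-responds to any q_A: π_D = (148 - 0.5Q)q_D - 29q_D.
∂π_D/∂q_D = 119 - (1/2)q_A - q_D = 0 gives the reaction function q_D = (119 - (1/2)q_A).
The leader anticipates this reaction. Substituting into P = 148 - 0.5Q gives P = 177/2 - (1/4)q_A, so π_A = (177/2 - (1/4)q_A)q_A - 36q_A.
Leader FOC: 105/2 - (1/2)q_A = 0, so q_A = 105.
Then q_D = (119 - (1/2)·105) = 133/2.
Price P = 148 - (1/2)·(343/2) = 249/4.
Drake's profit: (249/4 - 29)·(133/2) = 2211.1250.

2211.13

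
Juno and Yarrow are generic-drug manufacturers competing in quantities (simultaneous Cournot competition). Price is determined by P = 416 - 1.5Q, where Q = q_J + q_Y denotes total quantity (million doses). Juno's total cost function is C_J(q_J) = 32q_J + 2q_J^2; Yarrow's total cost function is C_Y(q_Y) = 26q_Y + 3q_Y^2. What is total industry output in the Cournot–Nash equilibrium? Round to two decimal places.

82.72

Juno's profit: π_J = (416 - 1.5Q)q_J - (32q_J + 2q_J²). Setting ∂π_J/∂q_J = 0: 384 - 7q_J - (3/2)(q_Y) = 0.
Yarrow's first-order condition: 390 - 9q_Y - (3/2)(q_J) = 0.
So q_J = (384 - (3/2)q_Y)/7 and q_Y = (390 - (3/2)q_J)/9.
Substituting one into the other gives q_J = 1276/27 and q_Y = 35.4568.
Total output Q = 1276/27 + 35.4568 = 82.7160.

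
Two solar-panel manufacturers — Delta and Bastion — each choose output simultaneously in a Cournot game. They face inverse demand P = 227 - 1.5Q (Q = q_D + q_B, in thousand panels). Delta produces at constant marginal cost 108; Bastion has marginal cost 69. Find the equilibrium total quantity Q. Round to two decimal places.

Delta's profit: π_D = (227 - 1.5Q)q_D - (108q_D). Setting ∂π_D/∂q_D = 0: 119 - 3q_D - (3/2)(q_B) = 0.
Bastion's first-order condition: 158 - 3q_B - (3/2)(q_D) = 0.
Best responses: q_D = (119 - (3/2)q_B)/3, q_B = (158 - (3/2)q_D)/3.
Substituting one into the other gives q_D = 160/9 and q_B = 394/9.
Total output Q = 160/9 + 394/9 = 554/9.

61.56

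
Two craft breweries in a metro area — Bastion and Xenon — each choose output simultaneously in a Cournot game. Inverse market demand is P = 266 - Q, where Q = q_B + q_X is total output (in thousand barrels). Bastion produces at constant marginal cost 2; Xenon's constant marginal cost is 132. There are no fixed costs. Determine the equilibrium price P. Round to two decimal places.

133.33

Bastion's profit: π_B = (266 - Q)q_B - (2q_B). Setting ∂π_B/∂q_B = 0: 264 - 2q_B - (q_X) = 0.
Xenon's profit: π_X = (266 - Q)q_X - (132q_X). Setting ∂π_X/∂q_X = 0: 134 - 2q_X - (q_B) = 0.
So q_B = (264 - q_X)/2 and q_X = (134 - q_B)/2.
Solving the pair: q_B = 394/3, q_X = 4/3.
Total output Q = 398/3, so price P = 266 - 398/3 = 400/3.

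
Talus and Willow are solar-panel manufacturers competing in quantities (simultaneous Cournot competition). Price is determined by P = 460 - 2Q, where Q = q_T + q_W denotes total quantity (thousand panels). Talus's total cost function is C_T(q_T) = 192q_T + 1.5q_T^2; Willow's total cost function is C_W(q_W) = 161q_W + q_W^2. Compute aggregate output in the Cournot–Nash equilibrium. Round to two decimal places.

67.55

Talus's profit: π_T = (460 - 2Q)q_T - (192q_T + (3/2)q_T²). Setting ∂π_T/∂q_T = 0: 268 - 7q_T - 2(q_W) = 0.
Willow's first-order condition: 299 - 6q_W - 2(q_T) = 0.
Best responses: q_T = (268 - 2q_W)/7, q_W = (299 - 2q_T)/6.
Solving the pair: q_T = 505/19, q_W = 1557/38.
Total output Q = 505/19 + 1557/38 = 67.5526.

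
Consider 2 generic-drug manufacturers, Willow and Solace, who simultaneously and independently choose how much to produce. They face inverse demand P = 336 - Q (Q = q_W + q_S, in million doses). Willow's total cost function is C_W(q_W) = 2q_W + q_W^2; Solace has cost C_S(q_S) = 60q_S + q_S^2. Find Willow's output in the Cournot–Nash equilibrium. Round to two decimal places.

Willow's profit: π_W = (336 - Q)q_W - (2q_W + q_W²). Setting ∂π_W/∂q_W = 0: 334 - 4q_W - (q_S) = 0.
Solace's profit: π_S = (336 - Q)q_S - (60q_S + q_S²). Setting ∂π_S/∂q_S = 0: 276 - 4q_S - (q_W) = 0.
So q_W = (334 - q_S)/4 and q_S = (276 - q_W)/4.
Solving the pair: q_W = 212/3, q_S = 154/3.

70.67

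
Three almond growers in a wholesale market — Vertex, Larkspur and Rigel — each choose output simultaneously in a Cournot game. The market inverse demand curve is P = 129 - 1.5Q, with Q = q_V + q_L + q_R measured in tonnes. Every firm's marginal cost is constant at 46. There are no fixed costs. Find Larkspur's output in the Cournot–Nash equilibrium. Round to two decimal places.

A representative firm's profit is π_i = q_i(129 - 1.5Q) - 46q_i.
Setting ∂π_i/∂q_i = 0 with rivals' quantities fixed: 83 - 3q_i - (3/2)·Σ_{j≠i} q_j = 0.
With identical firms every q_j equals q_i, so Σ_{j≠i} q_j = 2q_i and 83 = 6q_i, giving q_i = 83/6.

13.83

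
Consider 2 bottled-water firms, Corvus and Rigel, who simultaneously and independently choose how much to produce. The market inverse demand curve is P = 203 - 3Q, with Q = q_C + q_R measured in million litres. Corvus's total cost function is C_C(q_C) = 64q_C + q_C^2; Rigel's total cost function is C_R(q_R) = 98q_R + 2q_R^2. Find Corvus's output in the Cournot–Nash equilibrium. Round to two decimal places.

15.14

Corvus's profit: π_C = (203 - 3Q)q_C - (64q_C + q_C²). Setting ∂π_C/∂q_C = 0: 139 - 8q_C - 3(q_R) = 0.
Rigel's first-order condition: 105 - 10q_R - 3(q_C) = 0.
Best responses: q_C = (139 - 3q_R)/8, q_R = (105 - 3q_C)/10.
Substituting one into the other gives q_C = 1075/71 and q_R = 423/71.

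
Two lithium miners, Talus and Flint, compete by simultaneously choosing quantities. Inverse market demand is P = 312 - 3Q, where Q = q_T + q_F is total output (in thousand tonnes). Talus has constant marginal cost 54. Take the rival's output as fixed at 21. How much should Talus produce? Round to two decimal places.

32.50

With the rival's output fixed at 21, Talus's profit is π_T = (312 - 3·21 - 3q_T)q_T - (54q_T) = (249 - 3q_T)q_T - (54q_T).
∂π_T/∂q_T = 195 - 6q_T = 0, so q_T = 65/2.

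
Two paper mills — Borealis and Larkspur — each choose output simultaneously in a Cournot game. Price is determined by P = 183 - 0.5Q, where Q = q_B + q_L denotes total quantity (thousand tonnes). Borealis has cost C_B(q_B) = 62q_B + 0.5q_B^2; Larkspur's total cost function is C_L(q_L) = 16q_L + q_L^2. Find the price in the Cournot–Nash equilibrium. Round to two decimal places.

Borealis's profit: π_B = (183 - 0.5Q)q_B - (62q_B + (1/2)q_B²). Setting ∂π_B/∂q_B = 0: 121 - 2q_B - (1/2)(q_L) = 0.
Larkspur's first-order condition: 167 - 3q_L - (1/2)(q_B) = 0.
Rearranging gives the reaction functions q_B = (121 - (1/2)q_L)/2 and q_L = (167 - (1/2)q_B)/3.
Substituting one into the other gives q_B = 1118/23 and q_L = 1094/23.
Total output Q = 96.1739, so price P = 183 - (1/2)·96.1739 = 134.9130.

134.91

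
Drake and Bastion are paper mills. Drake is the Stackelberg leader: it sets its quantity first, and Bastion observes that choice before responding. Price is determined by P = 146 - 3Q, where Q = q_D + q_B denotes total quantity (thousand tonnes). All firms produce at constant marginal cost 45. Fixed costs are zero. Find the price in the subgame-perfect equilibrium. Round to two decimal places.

70.25

The follower Bastion best-responds to any q_D: π_B = (146 - 3Q)q_B - 45q_B.
∂π_B/∂q_B = 101 - 3q_D - 6q_B = 0 gives the reaction function q_B = (101 - 3q_D)/6.
The leader anticipates this reaction. Substituting into P = 146 - 3Q gives P = 191/2 - (3/2)q_D, so π_D = (191/2 - (3/2)q_D)q_D - 45q_D.
Leader FOC: 101/2 - 3q_D = 0, so q_D = 101/6.
Then q_B = (101 - 3·(101/6))/6 = 101/12.
Total output Q = 101/4, so price P = 146 - 3·(101/4) = 281/4.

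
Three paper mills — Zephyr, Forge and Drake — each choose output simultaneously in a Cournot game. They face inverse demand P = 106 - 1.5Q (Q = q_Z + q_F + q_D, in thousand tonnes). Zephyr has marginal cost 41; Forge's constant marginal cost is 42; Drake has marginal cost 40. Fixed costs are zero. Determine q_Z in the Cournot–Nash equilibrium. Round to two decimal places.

10.83

Zephyr's profit: π_Z = (106 - 1.5Q)q_Z - (41q_Z). Setting ∂π_Z/∂q_Z = 0: 65 - 3q_Z - (3/2)(q_F + q_D) = 0.
Forge's profit: π_F = (106 - 1.5Q)q_F - (42q_F). Setting ∂π_F/∂q_F = 0: 64 - 3q_F - (3/2)(q_Z + q_D) = 0.
Drake's first-order condition: 66 - 3q_D - (3/2)(q_Z + q_F) = 0.
Adding the 3 first-order conditions: 195 − 6Q = 0, so Q = 65/2.
Back-substituting: q_Z = (65 − 195/4)/(3/2) = 65/6, q_F = (64 − 195/4)/(3/2) = 61/6, q_D = (66 − 195/4)/(3/2) = 23/2.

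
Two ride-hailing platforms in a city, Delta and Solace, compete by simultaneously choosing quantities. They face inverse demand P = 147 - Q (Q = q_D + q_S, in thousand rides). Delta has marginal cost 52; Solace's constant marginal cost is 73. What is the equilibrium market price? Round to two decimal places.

Delta's profit: π_D = (147 - Q)q_D - (52q_D). Setting ∂π_D/∂q_D = 0: 95 - 2q_D - (q_S) = 0.
Solace's first-order condition: 74 - 2q_S - (q_D) = 0.
Rearranging gives the reaction functions q_D = (95 - q_S)/2 and q_S = (74 - q_D)/2.
Substituting one into the other gives q_D = 116/3 and q_S = 53/3.
Total output Q = 169/3, so price P = 147 - 169/3 = 272/3.

90.67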